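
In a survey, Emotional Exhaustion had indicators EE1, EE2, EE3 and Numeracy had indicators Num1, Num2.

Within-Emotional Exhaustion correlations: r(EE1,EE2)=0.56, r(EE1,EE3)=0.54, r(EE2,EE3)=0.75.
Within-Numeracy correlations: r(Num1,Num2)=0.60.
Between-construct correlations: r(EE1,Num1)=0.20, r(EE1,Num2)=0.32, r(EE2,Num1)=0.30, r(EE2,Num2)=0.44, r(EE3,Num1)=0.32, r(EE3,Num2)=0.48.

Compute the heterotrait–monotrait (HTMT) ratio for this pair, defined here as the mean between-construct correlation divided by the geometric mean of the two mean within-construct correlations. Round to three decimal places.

Mean heterotrait r = 2.06/6 = 0.3433.
Mean within-EE = 1.85/3 = 0.6167; mean within-Num = 0.60/1 = 0.6000.
Geometric mean = √(0.6167 × 0.6000) = 0.6083.
HTMT = 0.3433 / 0.6083 = 0.564.

0.564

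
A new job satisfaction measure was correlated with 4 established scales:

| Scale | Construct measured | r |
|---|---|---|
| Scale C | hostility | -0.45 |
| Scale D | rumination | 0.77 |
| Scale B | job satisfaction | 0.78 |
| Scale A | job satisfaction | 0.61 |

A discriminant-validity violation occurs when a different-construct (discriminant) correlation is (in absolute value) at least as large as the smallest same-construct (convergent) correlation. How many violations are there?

Convergent (same construct = job satisfaction): Scale B, Scale A.
Smallest convergent = 0.61. Discriminant |r|: 0.45, 0.77; count ≥ 0.61 → 1.

1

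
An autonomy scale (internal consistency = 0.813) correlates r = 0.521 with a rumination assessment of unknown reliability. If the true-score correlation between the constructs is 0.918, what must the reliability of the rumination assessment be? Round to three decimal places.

0.396

r_true = r_obs / √(r_xx · r_yy) ⇒ 0.918 = 0.521 / √(0.813 · r_yy).
√(0.813 · r_yy) = 0.521 / 0.918 = 0.5675; 0.813 · r_yy = 0.3221; r_yy = 0.3221 / 0.813 ≈ 0.396.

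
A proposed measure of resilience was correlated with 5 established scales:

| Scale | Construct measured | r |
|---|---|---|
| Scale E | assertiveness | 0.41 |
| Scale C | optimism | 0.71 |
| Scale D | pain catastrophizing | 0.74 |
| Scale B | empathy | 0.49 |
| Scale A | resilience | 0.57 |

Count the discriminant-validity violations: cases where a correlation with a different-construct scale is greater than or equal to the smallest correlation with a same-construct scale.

2

Convergent (same construct = resilience): Scale A.
Smallest convergent = 0.57. Discriminant values: 0.41, 0.71, 0.74, 0.49; count ≥ 0.57 → 2.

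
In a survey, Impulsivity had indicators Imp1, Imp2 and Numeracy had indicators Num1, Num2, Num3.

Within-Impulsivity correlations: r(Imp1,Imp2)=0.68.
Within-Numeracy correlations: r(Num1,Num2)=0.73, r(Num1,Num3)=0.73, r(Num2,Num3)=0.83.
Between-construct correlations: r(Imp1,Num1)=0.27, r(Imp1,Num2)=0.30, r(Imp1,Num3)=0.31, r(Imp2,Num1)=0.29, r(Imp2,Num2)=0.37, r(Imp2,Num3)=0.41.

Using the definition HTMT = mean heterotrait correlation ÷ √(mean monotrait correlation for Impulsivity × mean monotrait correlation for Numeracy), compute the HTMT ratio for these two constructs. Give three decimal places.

Between-construct mean = 1.95/6 = 0.3250.
Mean within-Imp = 0.68/1 = 0.6800; mean within-Num = 2.29/3 = 0.7633.
Geometric mean = √(0.6800 × 0.7633) = 0.7204.
HTMT = 0.3250 / 0.7204 = 0.451.

0.451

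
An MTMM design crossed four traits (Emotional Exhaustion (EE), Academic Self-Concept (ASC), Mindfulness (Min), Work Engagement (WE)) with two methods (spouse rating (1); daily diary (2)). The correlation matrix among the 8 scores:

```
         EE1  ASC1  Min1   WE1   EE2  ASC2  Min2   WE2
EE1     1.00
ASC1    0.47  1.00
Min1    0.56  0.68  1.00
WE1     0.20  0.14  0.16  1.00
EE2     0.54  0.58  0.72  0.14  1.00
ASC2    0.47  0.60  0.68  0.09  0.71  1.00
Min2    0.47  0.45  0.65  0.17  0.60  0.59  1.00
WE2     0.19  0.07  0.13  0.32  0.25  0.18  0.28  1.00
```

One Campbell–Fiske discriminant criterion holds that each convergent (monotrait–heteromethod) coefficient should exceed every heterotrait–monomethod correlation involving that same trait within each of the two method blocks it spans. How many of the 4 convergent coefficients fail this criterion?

Each convergent coefficient versus the relevant comparison correlations:
EE (methods 1·2): 0.54 vs {0.47, 0.71, 0.56, 0.60, 0.20, 0.25} → fail.
ASC (methods 1·2): 0.60 vs {0.47, 0.71, 0.68, 0.59, 0.14, 0.18} → fail.
Min (methods 1·2): 0.65 vs {0.56, 0.60, 0.68, 0.59, 0.16, 0.28} → fail.
WE (methods 1·2): 0.32 vs {0.20, 0.25, 0.14, 0.18, 0.16, 0.28} → pass.
3 of 4 fail.

3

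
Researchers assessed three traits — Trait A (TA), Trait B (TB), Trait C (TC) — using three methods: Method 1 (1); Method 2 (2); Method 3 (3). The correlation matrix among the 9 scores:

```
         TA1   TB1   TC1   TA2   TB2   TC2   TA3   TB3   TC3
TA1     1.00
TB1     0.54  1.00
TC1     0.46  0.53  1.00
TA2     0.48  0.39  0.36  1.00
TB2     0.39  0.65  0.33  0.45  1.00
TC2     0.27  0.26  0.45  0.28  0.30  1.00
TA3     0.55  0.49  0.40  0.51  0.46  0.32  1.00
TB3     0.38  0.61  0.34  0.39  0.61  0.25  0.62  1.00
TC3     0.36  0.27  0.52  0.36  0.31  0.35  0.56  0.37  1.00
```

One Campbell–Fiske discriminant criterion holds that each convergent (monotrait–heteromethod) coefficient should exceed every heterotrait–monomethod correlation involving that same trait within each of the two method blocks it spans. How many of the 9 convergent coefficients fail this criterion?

8

Convergent coefficients and their comparison sets:
TA (methods 1·2): 0.48 vs {0.54, 0.45, 0.46, 0.28} → fail.
TA (methods 1·3): 0.55 vs {0.54, 0.62, 0.46, 0.56} → fail.
TA (methods 2·3): 0.51 vs {0.45, 0.62, 0.28, 0.56} → fail.
TB (methods 1·2): 0.65 vs {0.54, 0.45, 0.53, 0.30} → pass.
TB (methods 1·3): 0.61 vs {0.54, 0.62, 0.53, 0.37} → fail.
TB (methods 2·3): 0.61 vs {0.45, 0.62, 0.30, 0.37} → fail.
TC (methods 1·2): 0.45 vs {0.46, 0.28, 0.53, 0.30} → fail.
TC (methods 1·3): 0.52 vs {0.46, 0.56, 0.53, 0.37} → fail.
TC (methods 2·3): 0.35 vs {0.28, 0.56, 0.30, 0.37} → fail.
8 of 9 fail.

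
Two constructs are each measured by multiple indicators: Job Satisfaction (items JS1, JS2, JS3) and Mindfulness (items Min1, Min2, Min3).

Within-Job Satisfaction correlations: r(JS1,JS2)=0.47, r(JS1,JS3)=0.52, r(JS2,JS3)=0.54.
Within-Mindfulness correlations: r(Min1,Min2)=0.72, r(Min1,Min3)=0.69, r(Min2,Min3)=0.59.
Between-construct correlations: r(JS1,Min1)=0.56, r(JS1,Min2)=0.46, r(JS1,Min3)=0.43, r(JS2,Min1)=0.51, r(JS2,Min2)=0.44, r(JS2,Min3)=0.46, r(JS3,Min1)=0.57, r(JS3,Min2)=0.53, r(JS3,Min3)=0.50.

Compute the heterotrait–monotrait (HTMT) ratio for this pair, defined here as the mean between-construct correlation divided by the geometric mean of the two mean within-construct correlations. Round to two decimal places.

0.85

Mean between = 4.46/9 = 0.4956.
Mean within-JS = 1.53/3 = 0.5100; mean within-Min = 2.00/3 = 0.6667.
Geometric mean = √(0.5100 × 0.6667) = 0.5831.
HTMT = 0.4956 / 0.5831 = 0.85.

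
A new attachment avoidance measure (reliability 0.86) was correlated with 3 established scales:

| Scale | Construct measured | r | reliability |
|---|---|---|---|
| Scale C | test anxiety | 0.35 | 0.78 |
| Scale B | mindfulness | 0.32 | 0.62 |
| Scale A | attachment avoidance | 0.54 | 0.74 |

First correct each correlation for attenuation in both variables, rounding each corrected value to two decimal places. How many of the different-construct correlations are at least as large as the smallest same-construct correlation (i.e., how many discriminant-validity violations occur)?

0

Disattenuated r (r / √(r_scale · r_new)):
  Scale C (disc): 0.35 / √(0.78·0.86) = 0.43
  Scale B (disc): 0.32 / √(0.62·0.86) = 0.44
  Scale A (conv): 0.54 / √(0.74·0.86) = 0.68
Smallest convergent = 0.68. Discriminant values: 0.43, 0.44; count ≥ 0.68 → 0.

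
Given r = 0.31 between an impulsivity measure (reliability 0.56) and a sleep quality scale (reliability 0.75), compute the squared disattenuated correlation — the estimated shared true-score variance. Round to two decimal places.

Disattenuated r = 0.31 / √(0.56 × 0.75) = 0.31 / 0.6481 = 0.4783.
Shared true-score variance = 0.4783² = 0.2288 ≈ 0.23.

0.23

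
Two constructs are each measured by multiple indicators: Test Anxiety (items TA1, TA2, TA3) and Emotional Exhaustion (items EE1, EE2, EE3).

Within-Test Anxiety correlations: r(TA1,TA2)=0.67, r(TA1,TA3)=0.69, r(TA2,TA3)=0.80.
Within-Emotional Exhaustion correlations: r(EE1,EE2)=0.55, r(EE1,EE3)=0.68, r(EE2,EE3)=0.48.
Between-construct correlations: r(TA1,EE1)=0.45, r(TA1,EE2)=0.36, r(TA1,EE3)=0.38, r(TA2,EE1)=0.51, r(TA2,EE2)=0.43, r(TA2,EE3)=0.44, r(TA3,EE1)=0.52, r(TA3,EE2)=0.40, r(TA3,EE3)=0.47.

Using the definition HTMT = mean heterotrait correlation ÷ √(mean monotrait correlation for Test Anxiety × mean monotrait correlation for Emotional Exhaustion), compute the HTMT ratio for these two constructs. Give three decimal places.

0.687

Between-construct mean = 3.96/9 = 0.4400.
Mean within-TA = 2.16/3 = 0.7200; mean within-EE = 1.71/3 = 0.5700.
Geometric mean = √(0.7200 × 0.5700) = 0.6406.
HTMT = 0.4400 / 0.6406 = 0.687.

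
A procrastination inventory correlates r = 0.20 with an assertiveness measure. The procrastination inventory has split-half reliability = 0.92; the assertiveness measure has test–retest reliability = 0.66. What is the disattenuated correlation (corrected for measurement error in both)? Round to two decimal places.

0.26

r_true = r_obs / √(r_xx · r_yy) = 0.20 / √(0.92 × 0.66) = 0.20 / √0.6072 = 0.20 / 0.7792 ≈ 0.26.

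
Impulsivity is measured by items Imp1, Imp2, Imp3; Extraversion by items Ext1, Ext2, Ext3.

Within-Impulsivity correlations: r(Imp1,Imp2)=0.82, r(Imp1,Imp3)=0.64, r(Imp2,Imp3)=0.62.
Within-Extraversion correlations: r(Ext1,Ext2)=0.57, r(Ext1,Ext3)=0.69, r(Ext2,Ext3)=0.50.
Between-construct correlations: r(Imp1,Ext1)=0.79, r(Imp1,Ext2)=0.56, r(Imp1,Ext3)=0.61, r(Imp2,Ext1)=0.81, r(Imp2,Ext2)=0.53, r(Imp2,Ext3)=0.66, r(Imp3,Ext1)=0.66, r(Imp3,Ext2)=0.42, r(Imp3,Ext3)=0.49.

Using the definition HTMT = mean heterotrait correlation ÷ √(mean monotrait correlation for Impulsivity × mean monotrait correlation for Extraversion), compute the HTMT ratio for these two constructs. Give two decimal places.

0.96

Mean heterotrait r = 5.53/9 = 0.6144.
Mean within-Imp = 2.08/3 = 0.6933; mean within-Ext = 1.76/3 = 0.5867.
Geometric mean = √(0.6933 × 0.5867) = 0.6378.
HTMT = 0.6144 / 0.6378 = 0.96.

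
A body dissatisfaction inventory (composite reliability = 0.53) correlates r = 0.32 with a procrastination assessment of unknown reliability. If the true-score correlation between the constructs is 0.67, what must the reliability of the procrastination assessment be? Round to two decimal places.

0.43

r_true = r_obs / √(r_xx · r_yy) ⇒ 0.67 = 0.32 / √(0.53 · r_yy).
√(0.53 · r_yy) = 0.32 / 0.67 = 0.4776; 0.53 · r_yy = 0.2281; r_yy = 0.2281 / 0.53 ≈ 0.43.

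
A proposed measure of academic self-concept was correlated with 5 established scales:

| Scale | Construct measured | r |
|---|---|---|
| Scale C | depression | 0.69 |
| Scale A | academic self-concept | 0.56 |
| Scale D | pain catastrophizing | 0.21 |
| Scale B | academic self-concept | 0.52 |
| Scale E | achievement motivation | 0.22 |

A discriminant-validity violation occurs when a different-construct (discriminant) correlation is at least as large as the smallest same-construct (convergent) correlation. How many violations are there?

Convergent (same construct = academic self-concept): Scale A, Scale B.
Smallest convergent = 0.52. Discriminant values: 0.69, 0.21, 0.22; count ≥ 0.52 → 1.

1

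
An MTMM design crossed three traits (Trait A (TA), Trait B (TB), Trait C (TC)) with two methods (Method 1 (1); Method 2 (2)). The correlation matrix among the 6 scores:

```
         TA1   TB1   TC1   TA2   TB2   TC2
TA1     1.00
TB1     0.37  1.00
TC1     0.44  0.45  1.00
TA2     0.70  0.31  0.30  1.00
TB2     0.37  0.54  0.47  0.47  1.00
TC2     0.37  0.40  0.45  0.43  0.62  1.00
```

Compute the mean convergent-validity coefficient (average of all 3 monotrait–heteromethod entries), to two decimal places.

0.56

Convergent values: 0.70, 0.54, 0.45; mean = 1.69/3 = 0.56.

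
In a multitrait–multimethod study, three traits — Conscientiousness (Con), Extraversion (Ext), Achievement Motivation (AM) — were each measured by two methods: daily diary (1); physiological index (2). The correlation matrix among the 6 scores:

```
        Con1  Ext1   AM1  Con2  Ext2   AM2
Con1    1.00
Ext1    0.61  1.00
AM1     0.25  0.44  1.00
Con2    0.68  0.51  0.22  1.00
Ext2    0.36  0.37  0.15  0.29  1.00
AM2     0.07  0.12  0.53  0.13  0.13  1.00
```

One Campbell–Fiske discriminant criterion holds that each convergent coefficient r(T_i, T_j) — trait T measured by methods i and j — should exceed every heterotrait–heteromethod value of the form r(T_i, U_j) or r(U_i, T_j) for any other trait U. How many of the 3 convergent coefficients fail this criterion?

1

Convergent coefficients and their comparison sets:
Con (methods 1·2): 0.68 vs {0.36, 0.51, 0.07, 0.22} → pass.
Ext (methods 1·2): 0.37 vs {0.51, 0.36, 0.12, 0.15} → fail.
AM (methods 1·2): 0.53 vs {0.22, 0.07, 0.15, 0.12} → pass.
1 of 3 fail.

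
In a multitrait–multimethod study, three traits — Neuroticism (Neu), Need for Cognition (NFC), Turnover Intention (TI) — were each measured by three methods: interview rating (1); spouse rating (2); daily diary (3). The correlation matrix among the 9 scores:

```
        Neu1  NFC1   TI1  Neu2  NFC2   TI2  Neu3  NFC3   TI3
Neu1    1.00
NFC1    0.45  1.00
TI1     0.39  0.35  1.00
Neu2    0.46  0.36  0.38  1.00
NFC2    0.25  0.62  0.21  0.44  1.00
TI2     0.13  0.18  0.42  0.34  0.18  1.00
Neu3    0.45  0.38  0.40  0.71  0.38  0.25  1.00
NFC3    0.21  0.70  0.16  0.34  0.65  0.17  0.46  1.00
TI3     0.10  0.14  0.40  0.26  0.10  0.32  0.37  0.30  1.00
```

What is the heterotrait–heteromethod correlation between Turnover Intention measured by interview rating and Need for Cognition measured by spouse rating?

0.21

Different traits and methods: r(TI1, NFC2) = 0.21.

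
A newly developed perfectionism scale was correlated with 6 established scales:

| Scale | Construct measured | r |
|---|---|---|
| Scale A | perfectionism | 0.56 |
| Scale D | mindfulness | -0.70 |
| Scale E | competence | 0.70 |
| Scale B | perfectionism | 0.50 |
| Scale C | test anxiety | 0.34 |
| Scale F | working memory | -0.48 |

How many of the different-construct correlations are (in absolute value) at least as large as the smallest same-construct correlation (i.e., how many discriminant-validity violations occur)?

2

Convergent (same construct = perfectionism): Scale A, Scale B.
Smallest convergent = 0.50. Discriminant |r|: 0.70, 0.70, 0.34, 0.48; count ≥ 0.50 → 2.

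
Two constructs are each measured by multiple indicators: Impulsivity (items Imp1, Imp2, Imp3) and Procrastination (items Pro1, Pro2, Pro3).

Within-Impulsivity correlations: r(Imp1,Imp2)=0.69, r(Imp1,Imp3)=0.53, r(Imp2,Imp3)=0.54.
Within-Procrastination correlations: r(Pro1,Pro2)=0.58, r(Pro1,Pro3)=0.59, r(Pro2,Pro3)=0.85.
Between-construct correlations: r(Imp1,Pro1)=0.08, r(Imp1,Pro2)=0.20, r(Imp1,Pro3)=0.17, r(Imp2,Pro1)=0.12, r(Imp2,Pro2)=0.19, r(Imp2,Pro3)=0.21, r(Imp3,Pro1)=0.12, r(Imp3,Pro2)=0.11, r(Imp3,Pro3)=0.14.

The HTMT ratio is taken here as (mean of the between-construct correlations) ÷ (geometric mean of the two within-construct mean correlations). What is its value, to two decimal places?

0.24

Between-construct mean = 1.34/9 = 0.1489.
Mean within-Imp = 1.76/3 = 0.5867; mean within-Pro = 2.02/3 = 0.6733.
Geometric mean = √(0.5867 × 0.6733) = 0.6285.
HTMT = 0.1489 / 0.6285 = 0.24.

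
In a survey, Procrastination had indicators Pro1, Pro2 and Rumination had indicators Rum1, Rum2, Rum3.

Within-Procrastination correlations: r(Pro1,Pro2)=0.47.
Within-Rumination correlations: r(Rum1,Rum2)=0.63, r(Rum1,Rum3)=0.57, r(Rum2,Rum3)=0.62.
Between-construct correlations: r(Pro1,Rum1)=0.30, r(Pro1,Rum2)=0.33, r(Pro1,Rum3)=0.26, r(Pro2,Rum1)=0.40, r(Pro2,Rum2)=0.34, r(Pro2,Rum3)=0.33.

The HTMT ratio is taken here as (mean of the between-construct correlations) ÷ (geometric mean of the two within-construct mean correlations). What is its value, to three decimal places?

0.612

Mean heterotrait r = 1.96/6 = 0.3267.
Mean within-Pro = 0.47/1 = 0.4700; mean within-Rum = 1.82/3 = 0.6067.
Geometric mean = √(0.4700 × 0.6067) = 0.5340.
HTMT = 0.3267 / 0.5340 = 0.612.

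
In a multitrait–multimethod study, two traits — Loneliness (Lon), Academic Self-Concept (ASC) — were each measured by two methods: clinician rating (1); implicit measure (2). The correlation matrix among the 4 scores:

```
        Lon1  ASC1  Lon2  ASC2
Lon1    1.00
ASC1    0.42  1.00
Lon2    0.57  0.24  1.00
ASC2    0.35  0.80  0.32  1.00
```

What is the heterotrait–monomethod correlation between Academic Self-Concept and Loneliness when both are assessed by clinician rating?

Different traits, same method: r(ASC1, Lon1) = 0.42.

0.42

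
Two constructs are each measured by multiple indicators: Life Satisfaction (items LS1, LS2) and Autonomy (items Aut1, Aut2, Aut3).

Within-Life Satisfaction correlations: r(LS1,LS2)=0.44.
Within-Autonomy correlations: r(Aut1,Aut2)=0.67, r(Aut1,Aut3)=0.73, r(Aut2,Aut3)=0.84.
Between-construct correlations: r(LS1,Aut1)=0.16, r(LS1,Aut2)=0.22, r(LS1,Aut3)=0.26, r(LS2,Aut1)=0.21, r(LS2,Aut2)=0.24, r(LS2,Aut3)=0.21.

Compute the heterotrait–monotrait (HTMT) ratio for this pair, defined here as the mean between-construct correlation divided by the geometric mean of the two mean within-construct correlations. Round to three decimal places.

0.378

Mean heterotrait r = 1.30/6 = 0.2167.
Mean within-LS = 0.44/1 = 0.4400; mean within-Aut = 2.24/3 = 0.7467.
Geometric mean = √(0.4400 × 0.7467) = 0.5732.
HTMT = 0.2167 / 0.5732 = 0.378.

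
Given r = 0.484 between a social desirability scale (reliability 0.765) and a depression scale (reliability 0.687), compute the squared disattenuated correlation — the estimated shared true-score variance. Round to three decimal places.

Disattenuated r = 0.484 / √(0.765 × 0.687) = 0.484 / 0.7250 = 0.6676.
Shared true-score variance = 0.6676² = 0.4457 ≈ 0.446.

0.446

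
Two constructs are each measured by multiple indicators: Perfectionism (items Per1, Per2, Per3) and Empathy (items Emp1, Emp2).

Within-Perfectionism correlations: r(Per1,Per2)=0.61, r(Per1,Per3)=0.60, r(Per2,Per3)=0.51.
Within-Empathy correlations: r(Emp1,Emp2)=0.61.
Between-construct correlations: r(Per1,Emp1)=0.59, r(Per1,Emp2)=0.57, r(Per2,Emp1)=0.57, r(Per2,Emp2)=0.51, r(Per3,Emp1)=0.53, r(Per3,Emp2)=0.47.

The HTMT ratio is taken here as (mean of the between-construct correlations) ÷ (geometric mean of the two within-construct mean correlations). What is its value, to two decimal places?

0.91

Between-construct mean = 3.24/6 = 0.5400.
Mean within-Per = 1.72/3 = 0.5733; mean within-Emp = 0.61/1 = 0.6100.
Geometric mean = √(0.5733 × 0.6100) = 0.5914.
HTMT = 0.5400 / 0.5914 = 0.91.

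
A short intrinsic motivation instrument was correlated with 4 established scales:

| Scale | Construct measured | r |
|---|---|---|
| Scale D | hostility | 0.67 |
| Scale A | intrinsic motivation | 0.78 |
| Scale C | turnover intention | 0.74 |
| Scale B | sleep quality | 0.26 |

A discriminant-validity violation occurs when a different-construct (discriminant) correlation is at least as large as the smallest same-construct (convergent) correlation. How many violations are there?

Convergent (same construct = intrinsic motivation): Scale A.
Smallest convergent = 0.78. Discriminant values: 0.67, 0.74, 0.26; count ≥ 0.78 → 0.

0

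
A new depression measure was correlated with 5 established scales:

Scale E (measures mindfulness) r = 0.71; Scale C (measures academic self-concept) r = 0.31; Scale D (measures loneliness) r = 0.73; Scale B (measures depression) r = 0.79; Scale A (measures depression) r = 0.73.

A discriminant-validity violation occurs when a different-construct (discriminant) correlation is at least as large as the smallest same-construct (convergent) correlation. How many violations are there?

Convergent (same construct = depression): Scale B, Scale A.
Smallest convergent = 0.73. Discriminant values: 0.71, 0.31, 0.73; count ≥ 0.73 → 1.

1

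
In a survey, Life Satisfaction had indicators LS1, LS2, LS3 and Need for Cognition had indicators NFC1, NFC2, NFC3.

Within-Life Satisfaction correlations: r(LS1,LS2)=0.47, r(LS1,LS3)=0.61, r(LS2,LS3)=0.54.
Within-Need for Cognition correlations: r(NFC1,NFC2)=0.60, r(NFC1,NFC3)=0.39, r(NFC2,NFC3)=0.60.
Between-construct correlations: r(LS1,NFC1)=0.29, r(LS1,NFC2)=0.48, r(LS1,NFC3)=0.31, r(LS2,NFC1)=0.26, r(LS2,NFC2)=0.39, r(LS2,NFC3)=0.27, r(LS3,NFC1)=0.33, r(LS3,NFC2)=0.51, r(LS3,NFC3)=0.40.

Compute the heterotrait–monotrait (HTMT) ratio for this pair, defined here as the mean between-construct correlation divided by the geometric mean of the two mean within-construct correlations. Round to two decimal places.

Between-construct mean = 3.24/9 = 0.3600.
Mean within-LS = 1.62/3 = 0.5400; mean within-NFC = 1.59/3 = 0.5300.
Geometric mean = √(0.5400 × 0.5300) = 0.5350.
HTMT = 0.3600 / 0.5350 = 0.67.

0.67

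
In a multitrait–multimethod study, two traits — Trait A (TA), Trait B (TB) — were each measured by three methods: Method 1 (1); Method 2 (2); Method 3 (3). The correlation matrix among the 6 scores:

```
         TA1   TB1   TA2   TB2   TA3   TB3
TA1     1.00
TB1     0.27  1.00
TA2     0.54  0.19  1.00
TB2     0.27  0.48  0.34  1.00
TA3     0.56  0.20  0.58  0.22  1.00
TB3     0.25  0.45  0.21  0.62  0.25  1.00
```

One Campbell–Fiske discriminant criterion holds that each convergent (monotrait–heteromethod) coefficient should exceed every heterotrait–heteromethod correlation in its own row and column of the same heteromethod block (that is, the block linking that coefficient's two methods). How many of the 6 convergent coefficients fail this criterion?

Checking each validity diagonal entry against its comparison values:
TA (methods 1·2): 0.54 vs {0.27, 0.19} → pass.
TA (methods 1·3): 0.56 vs {0.25, 0.20} → pass.
TA (methods 2·3): 0.58 vs {0.21, 0.22} → pass.
TB (methods 1·2): 0.48 vs {0.19, 0.27} → pass.
TB (methods 1·3): 0.45 vs {0.20, 0.25} → pass.
TB (methods 2·3): 0.62 vs {0.22, 0.21} → pass.
0 of 6 fail.

0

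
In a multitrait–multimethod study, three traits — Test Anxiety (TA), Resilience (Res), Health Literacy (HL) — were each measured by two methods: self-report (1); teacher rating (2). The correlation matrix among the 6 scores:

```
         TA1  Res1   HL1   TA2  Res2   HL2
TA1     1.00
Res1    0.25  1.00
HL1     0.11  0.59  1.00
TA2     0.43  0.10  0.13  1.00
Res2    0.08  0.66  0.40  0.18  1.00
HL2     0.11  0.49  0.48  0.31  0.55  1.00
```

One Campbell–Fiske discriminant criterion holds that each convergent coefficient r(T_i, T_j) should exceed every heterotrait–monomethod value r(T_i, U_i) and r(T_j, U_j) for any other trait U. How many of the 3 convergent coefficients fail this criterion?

1

Checking each validity diagonal entry against its comparison values:
TA (methods 1·2): 0.43 vs {0.25, 0.18, 0.11, 0.31} → pass.
Res (methods 1·2): 0.66 vs {0.25, 0.18, 0.59, 0.55} → pass.
HL (methods 1·2): 0.48 vs {0.11, 0.31, 0.59, 0.55} → fail.
1 of 3 fail.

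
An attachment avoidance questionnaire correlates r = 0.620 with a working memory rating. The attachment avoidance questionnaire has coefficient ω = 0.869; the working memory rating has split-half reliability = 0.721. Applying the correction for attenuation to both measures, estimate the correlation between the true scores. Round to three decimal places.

r_true = r_obs / √(r_xx · r_yy) = 0.620 / √(0.869 × 0.721) = 0.620 / √0.626549 = 0.620 / 0.7915 ≈ 0.783.

0.783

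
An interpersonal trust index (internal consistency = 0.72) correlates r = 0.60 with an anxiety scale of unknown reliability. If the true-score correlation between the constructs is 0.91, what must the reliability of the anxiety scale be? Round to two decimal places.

r_true = r_obs / √(r_xx · r_yy) ⇒ 0.91 = 0.60 / √(0.72 · r_yy).
√(0.72 · r_yy) = 0.60 / 0.91 = 0.6593; 0.72 · r_yy = 0.4347; r_yy = 0.4347 / 0.72 ≈ 0.60.

0.60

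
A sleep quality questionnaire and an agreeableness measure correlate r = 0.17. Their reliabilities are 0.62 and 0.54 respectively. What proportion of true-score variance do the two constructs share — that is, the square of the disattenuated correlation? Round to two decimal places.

Disattenuated r = 0.17 / √(0.62 × 0.54) = 0.17 / 0.5786 = 0.2938.
Shared true-score variance = 0.2938² = 0.0863 ≈ 0.09.

0.09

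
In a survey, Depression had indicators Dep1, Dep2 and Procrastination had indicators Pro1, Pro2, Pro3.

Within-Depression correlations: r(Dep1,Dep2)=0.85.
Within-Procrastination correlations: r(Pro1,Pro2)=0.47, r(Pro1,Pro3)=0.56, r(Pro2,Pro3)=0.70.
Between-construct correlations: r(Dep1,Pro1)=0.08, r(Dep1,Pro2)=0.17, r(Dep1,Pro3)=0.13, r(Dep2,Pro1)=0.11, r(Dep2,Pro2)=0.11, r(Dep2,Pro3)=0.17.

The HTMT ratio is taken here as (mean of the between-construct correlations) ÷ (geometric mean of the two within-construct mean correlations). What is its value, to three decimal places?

Between-construct mean = 0.77/6 = 0.1283.
Mean within-Dep = 0.85/1 = 0.8500; mean within-Pro = 1.73/3 = 0.5767.
Geometric mean = √(0.8500 × 0.5767) = 0.7001.
HTMT = 0.1283 / 0.7001 = 0.183.

0.183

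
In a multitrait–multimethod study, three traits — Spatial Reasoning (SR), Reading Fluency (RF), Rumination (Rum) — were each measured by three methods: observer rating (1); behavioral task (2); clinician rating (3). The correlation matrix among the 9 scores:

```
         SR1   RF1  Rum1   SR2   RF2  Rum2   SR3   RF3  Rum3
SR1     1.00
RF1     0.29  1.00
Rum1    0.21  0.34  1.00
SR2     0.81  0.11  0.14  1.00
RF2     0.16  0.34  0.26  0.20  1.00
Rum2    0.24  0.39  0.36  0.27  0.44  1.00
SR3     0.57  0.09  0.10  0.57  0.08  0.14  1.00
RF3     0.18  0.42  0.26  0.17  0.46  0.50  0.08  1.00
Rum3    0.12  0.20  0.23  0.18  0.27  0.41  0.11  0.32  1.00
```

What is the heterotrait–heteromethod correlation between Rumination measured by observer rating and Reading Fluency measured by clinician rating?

Different traits and methods: r(Rum1, RF3) = 0.26.

0.26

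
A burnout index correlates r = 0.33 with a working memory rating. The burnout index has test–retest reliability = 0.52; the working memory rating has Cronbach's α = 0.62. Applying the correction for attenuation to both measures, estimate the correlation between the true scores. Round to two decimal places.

0.58

r_true = r_obs / √(r_xx · r_yy) = 0.33 / √(0.52 × 0.62) = 0.33 / √0.3224 = 0.33 / 0.5678 ≈ 0.58.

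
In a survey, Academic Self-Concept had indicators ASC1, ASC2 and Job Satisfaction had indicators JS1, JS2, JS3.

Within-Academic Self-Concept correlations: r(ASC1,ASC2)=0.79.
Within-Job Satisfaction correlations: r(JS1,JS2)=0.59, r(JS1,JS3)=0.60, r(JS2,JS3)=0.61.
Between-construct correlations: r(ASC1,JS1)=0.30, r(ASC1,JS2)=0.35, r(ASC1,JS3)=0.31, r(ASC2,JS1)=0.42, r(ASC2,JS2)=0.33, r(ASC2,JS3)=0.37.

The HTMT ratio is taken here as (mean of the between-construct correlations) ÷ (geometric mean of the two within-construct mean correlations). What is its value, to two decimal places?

Mean between = 2.08/6 = 0.3467.
Mean within-ASC = 0.79/1 = 0.7900; mean within-JS = 1.80/3 = 0.6000.
Geometric mean = √(0.7900 × 0.6000) = 0.6885.
HTMT = 0.3467 / 0.6885 = 0.50.

0.50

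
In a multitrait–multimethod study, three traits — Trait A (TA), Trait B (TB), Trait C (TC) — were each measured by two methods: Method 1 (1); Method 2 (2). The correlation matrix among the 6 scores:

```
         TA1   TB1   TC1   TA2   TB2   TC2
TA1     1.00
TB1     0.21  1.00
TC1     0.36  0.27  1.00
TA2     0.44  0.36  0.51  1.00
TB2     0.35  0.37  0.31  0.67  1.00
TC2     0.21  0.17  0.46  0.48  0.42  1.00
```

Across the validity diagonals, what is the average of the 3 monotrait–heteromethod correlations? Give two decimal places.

Convergent values: 0.44, 0.37, 0.46; mean = 1.27/3 = 0.42.

0.42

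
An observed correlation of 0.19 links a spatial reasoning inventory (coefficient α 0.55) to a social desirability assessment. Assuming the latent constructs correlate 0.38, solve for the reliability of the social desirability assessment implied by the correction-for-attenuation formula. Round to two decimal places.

0.45

r_true = r_obs / √(r_xx · r_yy) ⇒ 0.38 = 0.19 / √(0.55 · r_yy).
√(0.55 · r_yy) = 0.19 / 0.38 = 0.5000; 0.55 · r_yy = 0.2500; r_yy = 0.2500 / 0.55 ≈ 0.45.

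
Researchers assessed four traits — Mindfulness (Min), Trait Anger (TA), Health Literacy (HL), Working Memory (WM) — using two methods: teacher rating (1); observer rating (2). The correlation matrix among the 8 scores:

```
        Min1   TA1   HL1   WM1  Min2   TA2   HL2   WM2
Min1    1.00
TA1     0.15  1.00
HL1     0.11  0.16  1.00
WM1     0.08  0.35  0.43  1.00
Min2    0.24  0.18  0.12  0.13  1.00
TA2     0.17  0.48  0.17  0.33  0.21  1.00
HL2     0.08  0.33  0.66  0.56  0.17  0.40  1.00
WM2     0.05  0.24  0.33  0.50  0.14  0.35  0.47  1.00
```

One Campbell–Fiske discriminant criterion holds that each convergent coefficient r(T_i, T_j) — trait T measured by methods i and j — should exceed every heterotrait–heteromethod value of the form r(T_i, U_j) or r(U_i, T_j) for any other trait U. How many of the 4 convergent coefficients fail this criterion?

Convergent coefficients and their comparison sets:
Min (methods 1·2): 0.24 vs {0.17, 0.18, 0.08, 0.12, 0.05, 0.13} → pass.
TA (methods 1·2): 0.48 vs {0.18, 0.17, 0.33, 0.17, 0.24, 0.33} → pass.
HL (methods 1·2): 0.66 vs {0.12, 0.08, 0.17, 0.33, 0.33, 0.56} → pass.
WM (methods 1·2): 0.50 vs {0.13, 0.05, 0.33, 0.24, 0.56, 0.33} → fail.
1 of 4 fail.

1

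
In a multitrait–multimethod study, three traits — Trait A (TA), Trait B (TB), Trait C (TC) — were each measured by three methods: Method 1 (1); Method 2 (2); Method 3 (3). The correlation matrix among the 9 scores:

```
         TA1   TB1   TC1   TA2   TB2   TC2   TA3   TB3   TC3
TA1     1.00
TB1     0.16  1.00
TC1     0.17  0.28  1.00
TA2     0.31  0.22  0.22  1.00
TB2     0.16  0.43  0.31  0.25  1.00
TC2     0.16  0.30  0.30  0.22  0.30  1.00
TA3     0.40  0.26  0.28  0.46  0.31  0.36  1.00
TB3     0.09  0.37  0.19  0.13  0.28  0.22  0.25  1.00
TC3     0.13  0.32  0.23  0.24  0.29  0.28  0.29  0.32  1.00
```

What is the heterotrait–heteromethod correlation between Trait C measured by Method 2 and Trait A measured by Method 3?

Different traits and methods: r(TC2, TA3) = 0.36.

0.36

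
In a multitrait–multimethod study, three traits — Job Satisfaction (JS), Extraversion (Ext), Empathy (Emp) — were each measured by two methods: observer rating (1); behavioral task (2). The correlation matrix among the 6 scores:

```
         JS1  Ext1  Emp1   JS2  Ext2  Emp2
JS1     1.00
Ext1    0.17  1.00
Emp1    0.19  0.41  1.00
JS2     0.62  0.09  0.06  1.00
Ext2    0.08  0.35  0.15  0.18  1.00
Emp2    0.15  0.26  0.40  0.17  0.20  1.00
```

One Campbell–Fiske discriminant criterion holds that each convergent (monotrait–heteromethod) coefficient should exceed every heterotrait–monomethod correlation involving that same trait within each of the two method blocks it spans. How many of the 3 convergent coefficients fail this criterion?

Checking each validity diagonal entry against its comparison values:
JS (methods 1·2): 0.62 vs {0.17, 0.18, 0.19, 0.17} → pass.
Ext (methods 1·2): 0.35 vs {0.17, 0.18, 0.41, 0.20} → fail.
Emp (methods 1·2): 0.40 vs {0.19, 0.17, 0.41, 0.20} → fail.
2 of 3 fail.

2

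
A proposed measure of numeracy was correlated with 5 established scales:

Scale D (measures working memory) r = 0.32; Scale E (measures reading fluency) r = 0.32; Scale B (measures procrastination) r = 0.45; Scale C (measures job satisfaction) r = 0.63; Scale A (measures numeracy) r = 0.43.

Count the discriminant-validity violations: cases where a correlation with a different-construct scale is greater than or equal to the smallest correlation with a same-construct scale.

Convergent (same construct = numeracy): Scale A.
Smallest convergent = 0.43. Discriminant values: 0.32, 0.32, 0.45, 0.63; count ≥ 0.43 → 2.

2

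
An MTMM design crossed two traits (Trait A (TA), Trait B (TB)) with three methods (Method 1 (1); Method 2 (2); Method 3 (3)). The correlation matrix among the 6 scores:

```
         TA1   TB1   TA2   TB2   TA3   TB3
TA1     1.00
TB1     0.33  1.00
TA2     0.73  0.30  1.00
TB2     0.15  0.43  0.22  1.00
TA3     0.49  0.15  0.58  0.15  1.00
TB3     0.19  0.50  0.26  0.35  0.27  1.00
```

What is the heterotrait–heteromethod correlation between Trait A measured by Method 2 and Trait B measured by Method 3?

0.26

Different traits and methods: r(TA2, TB3) = 0.26.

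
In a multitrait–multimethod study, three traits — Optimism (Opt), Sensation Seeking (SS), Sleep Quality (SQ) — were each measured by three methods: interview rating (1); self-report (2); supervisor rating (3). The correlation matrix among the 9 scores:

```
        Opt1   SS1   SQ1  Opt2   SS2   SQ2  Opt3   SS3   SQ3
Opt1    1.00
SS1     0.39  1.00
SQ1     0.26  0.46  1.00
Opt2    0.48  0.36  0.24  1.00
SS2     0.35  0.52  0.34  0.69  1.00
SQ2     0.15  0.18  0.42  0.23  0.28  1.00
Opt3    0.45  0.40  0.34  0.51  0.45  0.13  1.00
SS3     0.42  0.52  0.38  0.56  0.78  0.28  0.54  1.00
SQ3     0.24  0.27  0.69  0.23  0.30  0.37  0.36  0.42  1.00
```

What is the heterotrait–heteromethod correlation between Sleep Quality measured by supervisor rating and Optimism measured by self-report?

0.23

Different traits and methods: r(SQ3, Opt2) = 0.23.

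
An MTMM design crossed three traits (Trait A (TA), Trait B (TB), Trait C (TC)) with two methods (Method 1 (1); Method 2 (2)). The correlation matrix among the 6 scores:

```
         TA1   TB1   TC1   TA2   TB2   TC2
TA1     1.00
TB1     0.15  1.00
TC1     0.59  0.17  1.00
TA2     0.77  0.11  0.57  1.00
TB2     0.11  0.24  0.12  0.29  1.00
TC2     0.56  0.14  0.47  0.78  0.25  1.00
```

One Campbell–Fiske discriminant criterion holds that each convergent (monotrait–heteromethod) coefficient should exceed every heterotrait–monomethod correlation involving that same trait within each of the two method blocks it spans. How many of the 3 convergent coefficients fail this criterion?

Each convergent coefficient versus the relevant comparison correlations:
TA (methods 1·2): 0.77 vs {0.15, 0.29, 0.59, 0.78} → fail.
TB (methods 1·2): 0.24 vs {0.15, 0.29, 0.17, 0.25} → fail.
TC (methods 1·2): 0.47 vs {0.59, 0.78, 0.17, 0.25} → fail.
3 of 3 fail.

3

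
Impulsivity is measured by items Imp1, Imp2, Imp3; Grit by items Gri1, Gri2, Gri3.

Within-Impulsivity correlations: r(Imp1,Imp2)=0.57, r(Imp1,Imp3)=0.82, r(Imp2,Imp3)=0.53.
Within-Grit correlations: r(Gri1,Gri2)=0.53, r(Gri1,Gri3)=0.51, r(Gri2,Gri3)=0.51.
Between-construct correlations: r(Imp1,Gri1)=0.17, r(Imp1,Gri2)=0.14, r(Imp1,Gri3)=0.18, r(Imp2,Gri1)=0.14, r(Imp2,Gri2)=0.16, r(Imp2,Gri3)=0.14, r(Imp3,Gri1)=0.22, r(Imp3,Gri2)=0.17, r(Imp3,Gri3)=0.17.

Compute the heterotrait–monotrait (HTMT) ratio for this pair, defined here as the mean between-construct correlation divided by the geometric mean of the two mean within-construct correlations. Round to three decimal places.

0.288

Mean between = 1.49/9 = 0.1656.
Mean within-Imp = 1.92/3 = 0.6400; mean within-Gri = 1.55/3 = 0.5167.
Geometric mean = √(0.6400 × 0.5167) = 0.5751.
HTMT = 0.1656 / 0.5751 = 0.288.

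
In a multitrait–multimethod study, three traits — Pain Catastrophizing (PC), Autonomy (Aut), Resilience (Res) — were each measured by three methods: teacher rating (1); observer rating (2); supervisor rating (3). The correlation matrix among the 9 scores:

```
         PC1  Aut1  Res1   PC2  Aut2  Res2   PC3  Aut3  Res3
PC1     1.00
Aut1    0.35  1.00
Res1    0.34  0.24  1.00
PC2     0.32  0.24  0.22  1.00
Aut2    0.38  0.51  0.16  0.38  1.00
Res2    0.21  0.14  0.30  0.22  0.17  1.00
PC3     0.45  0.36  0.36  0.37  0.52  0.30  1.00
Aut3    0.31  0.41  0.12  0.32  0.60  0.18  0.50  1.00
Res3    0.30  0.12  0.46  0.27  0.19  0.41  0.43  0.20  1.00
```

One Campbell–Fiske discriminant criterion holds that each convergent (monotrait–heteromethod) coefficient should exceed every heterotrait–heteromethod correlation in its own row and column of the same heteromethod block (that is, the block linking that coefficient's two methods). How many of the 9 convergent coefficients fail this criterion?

Checking each validity diagonal entry against its comparison values:
PC (methods 1·2): 0.32 vs {0.38, 0.24, 0.21, 0.22} → fail.
PC (methods 1·3): 0.45 vs {0.31, 0.36, 0.30, 0.36} → pass.
PC (methods 2·3): 0.37 vs {0.32, 0.52, 0.27, 0.30} → fail.
Aut (methods 1·2): 0.51 vs {0.24, 0.38, 0.14, 0.16} → pass.
Aut (methods 1·3): 0.41 vs {0.36, 0.31, 0.12, 0.12} → pass.
Aut (methods 2·3): 0.60 vs {0.52, 0.32, 0.19, 0.18} → pass.
Res (methods 1·2): 0.30 vs {0.22, 0.21, 0.16, 0.14} → pass.
Res (methods 1·3): 0.46 vs {0.36, 0.30, 0.12, 0.12} → pass.
Res (methods 2·3): 0.41 vs {0.30, 0.27, 0.18, 0.19} → pass.
2 of 9 fail.

2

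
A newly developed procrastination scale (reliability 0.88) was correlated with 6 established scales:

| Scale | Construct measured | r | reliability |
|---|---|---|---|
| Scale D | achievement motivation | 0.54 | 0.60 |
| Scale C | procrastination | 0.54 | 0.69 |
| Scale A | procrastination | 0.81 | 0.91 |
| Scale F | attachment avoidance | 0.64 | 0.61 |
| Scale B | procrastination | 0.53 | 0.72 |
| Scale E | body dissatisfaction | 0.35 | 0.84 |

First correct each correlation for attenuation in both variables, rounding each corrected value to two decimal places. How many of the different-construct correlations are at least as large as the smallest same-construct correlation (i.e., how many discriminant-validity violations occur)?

Disattenuated r (r / √(r_scale · r_new)):
  Scale D (disc): 0.54 / √(0.60·0.88) = 0.74
  Scale C (conv): 0.54 / √(0.69·0.88) = 0.69
  Scale A (conv): 0.81 / √(0.91·0.88) = 0.91
  Scale F (disc): 0.64 / √(0.61·0.88) = 0.87
  Scale B (conv): 0.53 / √(0.72·0.88) = 0.67
  Scale E (disc): 0.35 / √(0.84·0.88) = 0.41
Smallest convergent = 0.67. Discriminant values: 0.74, 0.87, 0.41; count ≥ 0.67 → 2.

2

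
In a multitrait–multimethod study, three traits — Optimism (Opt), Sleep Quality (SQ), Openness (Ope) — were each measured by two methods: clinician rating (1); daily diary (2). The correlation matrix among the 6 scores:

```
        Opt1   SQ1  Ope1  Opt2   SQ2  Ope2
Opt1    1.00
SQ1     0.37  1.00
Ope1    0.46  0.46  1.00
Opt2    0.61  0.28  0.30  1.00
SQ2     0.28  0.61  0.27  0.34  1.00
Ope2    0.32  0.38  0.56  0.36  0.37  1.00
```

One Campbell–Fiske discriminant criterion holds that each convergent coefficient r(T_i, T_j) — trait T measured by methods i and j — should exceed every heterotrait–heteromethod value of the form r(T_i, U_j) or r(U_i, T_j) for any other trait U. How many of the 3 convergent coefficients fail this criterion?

Checking each validity diagonal entry against its comparison values:
Opt (methods 1·2): 0.61 vs {0.28, 0.28, 0.32, 0.30} → pass.
SQ (methods 1·2): 0.61 vs {0.28, 0.28, 0.38, 0.27} → pass.
Ope (methods 1·2): 0.56 vs {0.30, 0.32, 0.27, 0.38} → pass.
0 of 3 fail.

0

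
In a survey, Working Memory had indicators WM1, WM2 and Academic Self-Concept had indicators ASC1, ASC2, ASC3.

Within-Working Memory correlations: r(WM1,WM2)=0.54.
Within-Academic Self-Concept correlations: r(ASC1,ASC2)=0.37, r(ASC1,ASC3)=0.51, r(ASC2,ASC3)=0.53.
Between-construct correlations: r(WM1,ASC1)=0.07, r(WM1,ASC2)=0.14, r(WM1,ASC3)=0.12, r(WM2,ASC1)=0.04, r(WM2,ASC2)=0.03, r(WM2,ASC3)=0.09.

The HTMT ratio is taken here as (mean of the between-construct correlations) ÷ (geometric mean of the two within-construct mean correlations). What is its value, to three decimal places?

0.162

Mean between = 0.49/6 = 0.0817.
Mean within-WM = 0.54/1 = 0.5400; mean within-ASC = 1.41/3 = 0.4700.
Geometric mean = √(0.5400 × 0.4700) = 0.5038.
HTMT = 0.0817 / 0.5038 = 0.162.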